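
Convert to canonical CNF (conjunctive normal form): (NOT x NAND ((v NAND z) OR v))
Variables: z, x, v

(z OR x OR v) AND (z OR x OR NOT v) AND (NOT z OR x OR v) AND (NOT z OR x OR NOT v)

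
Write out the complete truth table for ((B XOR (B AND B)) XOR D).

D | B | Output
--------------
0 | 0 | 0
0 | 1 | 0
1 | 0 | 1
1 | 1 | 1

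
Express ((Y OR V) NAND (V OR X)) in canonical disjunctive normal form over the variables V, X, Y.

(NOT V AND NOT X AND NOT Y) OR (NOT V AND NOT X AND Y) OR (NOT V AND X AND NOT Y)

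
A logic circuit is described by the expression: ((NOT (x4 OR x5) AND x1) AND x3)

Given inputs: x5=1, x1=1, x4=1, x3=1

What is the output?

Substituting: ((NOT (1 OR 1) AND 1) AND 1)
= 0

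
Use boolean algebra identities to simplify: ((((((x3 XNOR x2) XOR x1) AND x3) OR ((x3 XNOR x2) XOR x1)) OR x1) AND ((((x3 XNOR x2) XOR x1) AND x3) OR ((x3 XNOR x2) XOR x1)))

By absorption (E AND (E OR v) = E) then absorption (E OR (E AND v) = E):
= ((x3 XNOR x2) XOR x1)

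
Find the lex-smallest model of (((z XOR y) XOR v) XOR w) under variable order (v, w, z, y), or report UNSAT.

v=0, w=0, z=0, y=1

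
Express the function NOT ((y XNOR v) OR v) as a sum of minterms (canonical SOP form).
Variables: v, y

Σm(1) = (NOT v AND y)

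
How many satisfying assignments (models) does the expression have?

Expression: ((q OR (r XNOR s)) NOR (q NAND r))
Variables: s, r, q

No assignment satisfies the expression.
Count: 0 out of 8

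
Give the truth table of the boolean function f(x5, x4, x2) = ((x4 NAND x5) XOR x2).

x5 | x4 | x2 | Output
---------------------
0 | 0 | 0 | 1
0 | 0 | 1 | 0
0 | 1 | 0 | 1
0 | 1 | 1 | 0
1 | 0 | 0 | 1
1 | 0 | 1 | 0
1 | 1 | 0 | 0
1 | 1 | 1 | 1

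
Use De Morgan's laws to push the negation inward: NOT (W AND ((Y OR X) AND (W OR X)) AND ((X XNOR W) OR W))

NOT W OR NOT ((Y OR X) AND (W OR X)) OR NOT ((X XNOR W) OR W)
De Morgan's: NOT(AND of terms) = OR of negations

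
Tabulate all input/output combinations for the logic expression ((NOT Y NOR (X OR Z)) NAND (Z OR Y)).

X | Y | Z | Output
------------------
0 | 0 | 0 | 1
0 | 0 | 1 | 1
0 | 1 | 0 | 0
0 | 1 | 1 | 1
1 | 0 | 0 | 1
1 | 0 | 1 | 1
1 | 1 | 0 | 1
1 | 1 | 1 | 1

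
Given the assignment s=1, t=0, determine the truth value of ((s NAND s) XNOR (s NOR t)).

Substituting: ((1 NAND 1) XNOR (1 NOR 0))
= 1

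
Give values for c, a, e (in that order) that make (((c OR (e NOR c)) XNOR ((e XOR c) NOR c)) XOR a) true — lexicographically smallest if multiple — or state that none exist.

c=0, a=0, e=0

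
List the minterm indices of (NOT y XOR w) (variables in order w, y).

Σm(0, 3) = (NOT w AND NOT y) OR (w AND y)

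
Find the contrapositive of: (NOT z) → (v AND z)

Contrapositive: NOT (v AND z) → z
Note: A statement and its contrapositive are logically equivalent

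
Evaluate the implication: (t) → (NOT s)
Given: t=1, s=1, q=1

Antecedent (t) = 1; consequent (NOT s) = 0.
1 → 0 = 0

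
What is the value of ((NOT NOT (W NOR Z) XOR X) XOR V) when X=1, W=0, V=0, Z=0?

Substituting: ((NOT NOT (0 NOR 0) XOR 1) XOR 0)
= 0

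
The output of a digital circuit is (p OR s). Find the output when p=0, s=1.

Substituting: (0 OR 1)
= 1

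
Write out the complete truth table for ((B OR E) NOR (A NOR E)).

B | A | E | Output
------------------
0 | 0 | 0 | 0
0 | 0 | 1 | 0
0 | 1 | 0 | 1
0 | 1 | 1 | 0
1 | 0 | 0 | 0
1 | 0 | 1 | 0
1 | 1 | 0 | 0
1 | 1 | 1 | 0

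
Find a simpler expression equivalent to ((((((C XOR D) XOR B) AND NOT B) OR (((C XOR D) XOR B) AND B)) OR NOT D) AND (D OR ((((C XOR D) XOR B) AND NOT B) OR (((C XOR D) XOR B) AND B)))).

By distribution ((E OR v) AND (E OR NOT v) = E) then distribution ((E AND v) OR (E AND NOT v) = E):
= ((C XOR D) XOR B)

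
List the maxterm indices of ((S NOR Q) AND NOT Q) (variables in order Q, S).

ΠM(1, 2, 3) = (Q OR NOT S) AND (NOT Q OR S) AND (NOT Q OR NOT S)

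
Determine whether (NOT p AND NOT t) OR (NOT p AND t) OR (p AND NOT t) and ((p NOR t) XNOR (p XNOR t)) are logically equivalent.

Yes, they are equivalent — the two output columns agree on all 4 assignments:
p | t | Expression 1 | Expression 2
-----------------------------------
0 | 0 | 1 | 1
0 | 1 | 1 | 1
1 | 0 | 1 | 1
1 | 1 | 0 | 0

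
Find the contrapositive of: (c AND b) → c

Contrapositive: NOT c → NOT (c AND b)
Note: A statement and its contrapositive are logically equivalent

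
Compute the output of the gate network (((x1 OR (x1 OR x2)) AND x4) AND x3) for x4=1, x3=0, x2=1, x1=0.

Substituting: (((0 OR (0 OR 1)) AND 1) AND 0)
= 0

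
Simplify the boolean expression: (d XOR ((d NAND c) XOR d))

By XOR self-cancellation ((E XOR v) XOR v = E):
= (d NAND c)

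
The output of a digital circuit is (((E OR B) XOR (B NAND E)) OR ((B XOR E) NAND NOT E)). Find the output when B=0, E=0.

Substituting: (((0 OR 0) XOR (0 NAND 0)) OR ((0 XOR 0) NAND NOT 0))
= 1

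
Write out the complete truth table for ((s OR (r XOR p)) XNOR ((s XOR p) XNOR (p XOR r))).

r | p | s | Output
------------------
0 | 0 | 0 | 0
0 | 0 | 1 | 0
0 | 1 | 0 | 1
0 | 1 | 1 | 0
1 | 0 | 0 | 0
1 | 0 | 1 | 1
1 | 1 | 0 | 1
1 | 1 | 1 | 1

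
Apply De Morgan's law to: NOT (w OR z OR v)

NOT w AND NOT z AND NOT v
De Morgan's: NOT(OR of terms) = AND of negations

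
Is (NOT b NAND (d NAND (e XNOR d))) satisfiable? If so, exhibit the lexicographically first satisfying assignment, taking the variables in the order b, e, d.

b=0, e=1, d=1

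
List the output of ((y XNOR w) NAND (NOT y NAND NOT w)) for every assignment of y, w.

y | w | Output
--------------
0 | 0 | 1
0 | 1 | 1
1 | 0 | 1
1 | 1 | 0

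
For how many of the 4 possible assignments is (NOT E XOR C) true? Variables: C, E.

Satisfying assignments: (0,0), (1,1)
Count: 2 out of 4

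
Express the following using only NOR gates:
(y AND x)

((y NOR y) NOR (x NOR x))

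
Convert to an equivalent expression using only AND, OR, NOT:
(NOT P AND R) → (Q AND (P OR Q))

NOT (NOT P AND R) OR (Q AND (P OR Q))
(Implication elimination: A → B = NOT A OR B)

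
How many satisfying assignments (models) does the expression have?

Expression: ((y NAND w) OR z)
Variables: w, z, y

Satisfying assignments: (0,0,0), (0,0,1), (0,1,0), (0,1,1), (1,0,0), (1,1,0), (1,1,1)
Count: 7 out of 8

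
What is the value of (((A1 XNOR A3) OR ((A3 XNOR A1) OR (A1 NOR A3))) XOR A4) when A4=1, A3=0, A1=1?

Substituting: (((1 XNOR 0) OR ((0 XNOR 1) OR (1 NOR 0))) XOR 1)
= 1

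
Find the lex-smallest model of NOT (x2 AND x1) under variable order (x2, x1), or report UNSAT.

x2=0, x1=0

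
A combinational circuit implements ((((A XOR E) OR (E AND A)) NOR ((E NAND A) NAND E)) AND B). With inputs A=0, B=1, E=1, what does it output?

Substituting: ((((0 XOR 1) OR (1 AND 0)) NOR ((1 NAND 0) NAND 1)) AND 1)
= 0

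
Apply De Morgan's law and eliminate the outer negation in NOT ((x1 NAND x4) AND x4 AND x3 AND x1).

NOT (x1 NAND x4) OR NOT x4 OR NOT x3 OR NOT x1
De Morgan's: NOT(AND of terms) = OR of negations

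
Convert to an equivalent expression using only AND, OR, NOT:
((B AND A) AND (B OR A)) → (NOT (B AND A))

NOT ((B AND A) AND (B OR A)) OR (NOT (B AND A))
(Implication elimination: A → B = NOT A OR B)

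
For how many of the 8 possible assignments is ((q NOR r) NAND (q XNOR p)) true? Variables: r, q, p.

Satisfying assignments: (0,0,1), (0,1,0), (0,1,1), (1,0,0), (1,0,1), (1,1,0), (1,1,1)
Count: 7 out of 8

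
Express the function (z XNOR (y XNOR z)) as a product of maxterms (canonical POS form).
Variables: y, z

ΠM(0, 1) = (y OR z) AND (y OR NOT z)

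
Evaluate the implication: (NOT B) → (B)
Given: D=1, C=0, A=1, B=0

Antecedent (NOT B) = 1; consequent (B) = 0.
1 → 0 = 0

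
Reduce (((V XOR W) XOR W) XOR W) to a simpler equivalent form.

By XOR self-cancellation ((E XOR v) XOR v = E):
= (V XOR W)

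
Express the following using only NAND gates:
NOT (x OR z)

(((x NAND x) NAND (z NAND z)) NAND ((x NAND x) NAND (z NAND z)))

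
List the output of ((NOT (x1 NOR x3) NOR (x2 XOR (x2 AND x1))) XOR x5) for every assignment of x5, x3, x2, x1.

x5 | x3 | x2 | x1 | Output
--------------------------
0 | 0 | 0 | 0 | 1
0 | 0 | 0 | 1 | 0
0 | 0 | 1 | 0 | 0
0 | 0 | 1 | 1 | 0
0 | 1 | 0 | 0 | 0
0 | 1 | 0 | 1 | 0
0 | 1 | 1 | 0 | 0
0 | 1 | 1 | 1 | 0
1 | 0 | 0 | 0 | 0
1 | 0 | 0 | 1 | 1
1 | 0 | 1 | 0 | 1
1 | 0 | 1 | 1 | 1
1 | 1 | 0 | 0 | 1
1 | 1 | 0 | 1 | 1
1 | 1 | 1 | 0 | 1
1 | 1 | 1 | 1 | 1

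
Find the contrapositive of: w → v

Contrapositive: NOT v → NOT w
Note: A statement and its contrapositive are logically equivalent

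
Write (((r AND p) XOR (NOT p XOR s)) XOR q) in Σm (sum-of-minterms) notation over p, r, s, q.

Σm(0, 3, 4, 7, 9, 10, 12, 15) = (NOT p AND NOT r AND NOT s AND NOT q) OR (NOT p AND NOT r AND s AND q) OR (NOT p AND r AND NOT s AND NOT q) OR (NOT p AND r AND s AND q) OR (p AND NOT r AND NOT s AND q) OR (p AND NOT r AND s AND NOT q) OR (p AND r AND NOT s AND NOT q) OR (p AND r AND s AND q)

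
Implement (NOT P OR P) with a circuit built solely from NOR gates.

(((P NOR P) NOR P) NOR ((P NOR P) NOR P))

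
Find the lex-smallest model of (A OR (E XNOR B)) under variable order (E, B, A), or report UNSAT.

E=0, B=0, A=0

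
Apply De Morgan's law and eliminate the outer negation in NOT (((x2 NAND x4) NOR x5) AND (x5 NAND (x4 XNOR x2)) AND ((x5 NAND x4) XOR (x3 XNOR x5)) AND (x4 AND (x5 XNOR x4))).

NOT ((x2 NAND x4) NOR x5) OR NOT (x5 NAND (x4 XNOR x2)) OR NOT ((x5 NAND x4) XOR (x3 XNOR x5)) OR NOT (x4 AND (x5 XNOR x4))
De Morgan's: NOT(AND of terms) = OR of negations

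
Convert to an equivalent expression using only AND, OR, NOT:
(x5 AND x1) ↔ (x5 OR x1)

((x5 AND x1) AND (x5 OR x1)) OR (NOT (x5 AND x1) AND NOT (x5 OR x1))
(Biconditional = both true or both false)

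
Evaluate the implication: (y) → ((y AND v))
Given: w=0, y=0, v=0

Antecedent (y) = 0; consequent ((y AND v)) = 0.
0 → 0 = 1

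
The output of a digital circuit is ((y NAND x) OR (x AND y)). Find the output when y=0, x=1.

Substituting: ((0 NAND 1) OR (1 AND 0))
= 1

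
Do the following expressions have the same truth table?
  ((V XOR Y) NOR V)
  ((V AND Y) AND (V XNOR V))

No. Counterexample: with Y=0, V=0, Expression 1 = 1 but Expression 2 = 0.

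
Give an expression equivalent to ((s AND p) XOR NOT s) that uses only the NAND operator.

((((s NAND p) NAND (s NAND p)) NAND (((s NAND p) NAND (s NAND p)) NAND (s NAND s))) NAND ((s NAND s) NAND (((s NAND p) NAND (s NAND p)) NAND (s NAND s))))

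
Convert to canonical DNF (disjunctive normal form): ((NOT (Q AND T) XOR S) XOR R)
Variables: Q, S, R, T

(NOT Q AND NOT S AND NOT R AND NOT T) OR (NOT Q AND NOT S AND NOT R AND T) OR (NOT Q AND S AND R AND NOT T) OR (NOT Q AND S AND R AND T) OR (Q AND NOT S AND NOT R AND NOT T) OR (Q AND NOT S AND R AND T) OR (Q AND S AND NOT R AND T) OR (Q AND S AND R AND NOT T)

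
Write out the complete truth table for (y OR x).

y | x | Output
--------------
0 | 0 | 0
0 | 1 | 1
1 | 0 | 1
1 | 1 | 1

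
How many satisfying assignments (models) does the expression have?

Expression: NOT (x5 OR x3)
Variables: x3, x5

Satisfying assignments: (0,0)
Count: 1 out of 4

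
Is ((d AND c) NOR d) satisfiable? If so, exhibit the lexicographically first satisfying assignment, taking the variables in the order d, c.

d=0, c=0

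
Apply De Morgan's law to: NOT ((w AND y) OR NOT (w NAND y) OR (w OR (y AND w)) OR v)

NOT (w AND y) AND (w NAND y) AND NOT (w OR (y AND w)) AND NOT v
De Morgan's: NOT(OR of terms) = AND of negations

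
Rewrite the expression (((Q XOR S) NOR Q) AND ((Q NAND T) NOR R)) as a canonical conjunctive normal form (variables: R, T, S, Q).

(R OR T OR S OR Q) AND (R OR T OR S OR NOT Q) AND (R OR T OR NOT S OR Q) AND (R OR T OR NOT S OR NOT Q) AND (R OR NOT T OR S OR Q) AND (R OR NOT T OR S OR NOT Q) AND (R OR NOT T OR NOT S OR Q) AND (R OR NOT T OR NOT S OR NOT Q) AND (NOT R OR T OR S OR Q) AND (NOT R OR T OR S OR NOT Q) AND (NOT R OR T OR NOT S OR Q) AND (NOT R OR T OR NOT S OR NOT Q) AND (NOT R OR NOT T OR S OR Q) AND (NOT R OR NOT T OR S OR NOT Q) AND (NOT R OR NOT T OR NOT S OR Q) AND (NOT R OR NOT T OR NOT S OR NOT Q)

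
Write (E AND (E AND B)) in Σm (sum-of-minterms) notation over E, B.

Σm(3) = (E AND B)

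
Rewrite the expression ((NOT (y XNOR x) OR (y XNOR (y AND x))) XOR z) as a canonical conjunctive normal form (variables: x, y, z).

(x OR y OR NOT z) AND (x OR NOT y OR NOT z) AND (NOT x OR y OR NOT z) AND (NOT x OR NOT y OR NOT z)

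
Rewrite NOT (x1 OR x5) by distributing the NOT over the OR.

NOT x1 AND NOT x5
De Morgan's: NOT(OR of terms) = AND of negations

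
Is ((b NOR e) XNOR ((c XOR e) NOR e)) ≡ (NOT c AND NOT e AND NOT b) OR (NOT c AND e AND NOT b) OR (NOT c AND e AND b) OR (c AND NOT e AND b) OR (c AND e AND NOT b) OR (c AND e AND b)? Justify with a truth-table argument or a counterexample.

Yes, they are equivalent — the two output columns agree on all 8 assignments:
c | e | b | Expression 1 | Expression 2
---------------------------------------
0 | 0 | 0 | 1 | 1
0 | 0 | 1 | 0 | 0
0 | 1 | 0 | 1 | 1
0 | 1 | 1 | 1 | 1
1 | 0 | 0 | 0 | 0
1 | 0 | 1 | 1 | 1
1 | 1 | 0 | 1 | 1
1 | 1 | 1 | 1 | 1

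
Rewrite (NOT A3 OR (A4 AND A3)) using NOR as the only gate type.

(((A3 NOR A3) NOR ((A4 NOR A4) NOR (A3 NOR A3))) NOR ((A3 NOR A3) NOR ((A4 NOR A4) NOR (A3 NOR A3))))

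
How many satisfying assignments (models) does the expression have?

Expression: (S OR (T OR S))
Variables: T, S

Satisfying assignments: (0,1), (1,0), (1,1)
Count: 3 out of 4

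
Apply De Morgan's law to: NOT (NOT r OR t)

r AND NOT t
De Morgan's: NOT(OR of terms) = AND of negations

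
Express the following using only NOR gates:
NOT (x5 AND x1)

(((x5 NOR x5) NOR (x1 NOR x1)) NOR ((x5 NOR x5) NOR (x1 NOR x1)))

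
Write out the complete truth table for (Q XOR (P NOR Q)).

P | Q | Output
--------------
0 | 0 | 1
0 | 1 | 1
1 | 0 | 0
1 | 1 | 1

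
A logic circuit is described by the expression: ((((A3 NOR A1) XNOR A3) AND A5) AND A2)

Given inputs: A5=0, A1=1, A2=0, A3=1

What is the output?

Substituting: ((((1 NOR 1) XNOR 1) AND 0) AND 0)
= 0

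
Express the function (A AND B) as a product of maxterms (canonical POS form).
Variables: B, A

ΠM(0, 1, 2) = (B OR A) AND (B OR NOT A) AND (NOT B OR A)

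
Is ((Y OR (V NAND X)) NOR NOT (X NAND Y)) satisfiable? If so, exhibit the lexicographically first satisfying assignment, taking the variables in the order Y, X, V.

Y=0, X=1, V=1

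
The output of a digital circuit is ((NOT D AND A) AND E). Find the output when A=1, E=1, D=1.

Substituting: ((NOT 1 AND 1) AND 1)
= 0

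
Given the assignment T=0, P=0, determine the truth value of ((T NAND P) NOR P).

Substituting: ((0 NAND 0) NOR 0)
= 0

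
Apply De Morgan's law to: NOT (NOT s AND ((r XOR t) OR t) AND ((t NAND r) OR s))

s OR NOT ((r XOR t) OR t) OR NOT ((t NAND r) OR s)
De Morgan's: NOT(AND of terms) = OR of negations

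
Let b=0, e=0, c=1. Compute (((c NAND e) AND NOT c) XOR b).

Substituting: (((1 NAND 0) AND NOT 1) XOR 0)
= 0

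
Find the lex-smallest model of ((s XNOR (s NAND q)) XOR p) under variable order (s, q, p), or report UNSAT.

s=0, q=0, p=1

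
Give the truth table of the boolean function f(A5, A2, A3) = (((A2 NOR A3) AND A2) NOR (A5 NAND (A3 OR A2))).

A5 | A2 | A3 | Output
---------------------
0 | 0 | 0 | 0
0 | 0 | 1 | 0
0 | 1 | 0 | 0
0 | 1 | 1 | 0
1 | 0 | 0 | 0
1 | 0 | 1 | 1
1 | 1 | 0 | 1
1 | 1 | 1 | 1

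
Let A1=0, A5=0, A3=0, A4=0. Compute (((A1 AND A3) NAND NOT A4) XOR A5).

Substituting: (((0 AND 0) NAND NOT 0) XOR 0)
= 1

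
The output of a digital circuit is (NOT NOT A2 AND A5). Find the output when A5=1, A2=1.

Substituting: (NOT NOT 1 AND 1)
= 1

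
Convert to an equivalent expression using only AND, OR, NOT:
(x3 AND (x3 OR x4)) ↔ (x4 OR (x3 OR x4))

((x3 AND (x3 OR x4)) AND (x4 OR (x3 OR x4))) OR (NOT (x3 AND (x3 OR x4)) AND NOT (x4 OR (x3 OR x4)))
(Biconditional = both true or both false)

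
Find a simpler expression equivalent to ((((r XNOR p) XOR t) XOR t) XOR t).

By XOR self-cancellation ((E XOR v) XOR v = E):
= ((r XNOR p) XOR t)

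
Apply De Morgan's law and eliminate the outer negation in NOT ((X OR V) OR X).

NOT (X OR V) AND NOT X
De Morgan's: NOT(OR of terms) = AND of negations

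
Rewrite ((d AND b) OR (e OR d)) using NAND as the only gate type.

((((d NAND b) NAND (d NAND b)) NAND ((d NAND b) NAND (d NAND b))) NAND (((e NAND e) NAND (d NAND d)) NAND ((e NAND e) NAND (d NAND d))))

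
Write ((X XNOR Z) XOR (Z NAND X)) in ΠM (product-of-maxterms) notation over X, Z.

ΠM(0) = (X OR Z)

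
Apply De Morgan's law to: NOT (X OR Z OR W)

NOT X AND NOT Z AND NOT W
De Morgan's: NOT(OR of terms) = AND of negations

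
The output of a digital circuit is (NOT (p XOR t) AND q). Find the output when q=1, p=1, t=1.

Substituting: (NOT (1 XOR 1) AND 1)
= 1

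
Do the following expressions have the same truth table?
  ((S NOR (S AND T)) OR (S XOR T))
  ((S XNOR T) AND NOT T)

No. Counterexample: with S=0, T=1, Expression 1 = 1 but Expression 2 = 0.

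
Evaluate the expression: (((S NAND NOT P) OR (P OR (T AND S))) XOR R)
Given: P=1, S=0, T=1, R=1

Substituting: (((0 NAND NOT 1) OR (1 OR (1 AND 0))) XOR 1)
= 0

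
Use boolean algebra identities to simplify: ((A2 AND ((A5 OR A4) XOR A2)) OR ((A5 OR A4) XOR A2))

By absorption (E OR (E AND v) = E):
= ((A5 OR A4) XOR A2)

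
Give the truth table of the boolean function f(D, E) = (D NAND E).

D | E | Output
--------------
0 | 0 | 1
0 | 1 | 1
1 | 0 | 1
1 | 1 | 0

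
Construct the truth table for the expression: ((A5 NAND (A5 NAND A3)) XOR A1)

A1 | A3 | A5 | Output
---------------------
0 | 0 | 0 | 1
0 | 0 | 1 | 0
0 | 1 | 0 | 1
0 | 1 | 1 | 1
1 | 0 | 0 | 0
1 | 0 | 1 | 1
1 | 1 | 0 | 0
1 | 1 | 1 | 0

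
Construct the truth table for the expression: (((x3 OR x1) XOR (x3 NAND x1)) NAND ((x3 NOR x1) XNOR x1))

x3 | x1 | Output
----------------
0 | 0 | 1
0 | 1 | 1
1 | 0 | 1
1 | 1 | 1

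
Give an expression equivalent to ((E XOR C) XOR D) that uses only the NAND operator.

((((E NAND (E NAND C)) NAND (C NAND (E NAND C))) NAND (((E NAND (E NAND C)) NAND (C NAND (E NAND C))) NAND D)) NAND (D NAND (((E NAND (E NAND C)) NAND (C NAND (E NAND C))) NAND D)))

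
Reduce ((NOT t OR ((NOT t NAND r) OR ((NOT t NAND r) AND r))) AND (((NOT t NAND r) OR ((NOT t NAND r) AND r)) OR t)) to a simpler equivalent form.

By distribution ((E OR v) AND (E OR NOT v) = E) then absorption (E OR (E AND v) = E):
= (NOT t NAND r)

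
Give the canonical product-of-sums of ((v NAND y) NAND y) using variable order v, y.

ΠM(1) = (v OR NOT y)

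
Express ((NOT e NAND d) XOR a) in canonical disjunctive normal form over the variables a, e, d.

(NOT a AND NOT e AND NOT d) OR (NOT a AND e AND NOT d) OR (NOT a AND e AND d) OR (a AND NOT e AND d)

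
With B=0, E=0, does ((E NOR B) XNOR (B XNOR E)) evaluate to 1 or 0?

Substituting: ((0 NOR 0) XNOR (0 XNOR 0))
= 1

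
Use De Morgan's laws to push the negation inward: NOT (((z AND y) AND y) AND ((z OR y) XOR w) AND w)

NOT ((z AND y) AND y) OR NOT ((z OR y) XOR w) OR NOT w
De Morgan's: NOT(AND of terms) = OR of negations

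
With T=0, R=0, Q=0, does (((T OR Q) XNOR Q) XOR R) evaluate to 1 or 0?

Substituting: (((0 OR 0) XNOR 0) XOR 0)
= 1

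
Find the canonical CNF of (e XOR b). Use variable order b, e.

(b OR e) AND (NOT b OR NOT e)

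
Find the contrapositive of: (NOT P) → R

Contrapositive: NOT R → P
Note: A statement and its contrapositive are logically equivalent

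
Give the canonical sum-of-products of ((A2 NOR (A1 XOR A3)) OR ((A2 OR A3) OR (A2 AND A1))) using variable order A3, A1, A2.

Σm(0, 1, 3, 4, 5, 6, 7) = (NOT A3 AND NOT A1 AND NOT A2) OR (NOT A3 AND NOT A1 AND A2) OR (NOT A3 AND A1 AND A2) OR (A3 AND NOT A1 AND NOT A2) OR (A3 AND NOT A1 AND A2) OR (A3 AND A1 AND NOT A2) OR (A3 AND A1 AND A2)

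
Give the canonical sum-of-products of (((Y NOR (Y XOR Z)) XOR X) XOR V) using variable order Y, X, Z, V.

Σm(0, 3, 5, 6, 9, 11, 12, 14) = (NOT Y AND NOT X AND NOT Z AND NOT V) OR (NOT Y AND NOT X AND Z AND V) OR (NOT Y AND X AND NOT Z AND V) OR (NOT Y AND X AND Z AND NOT V) OR (Y AND NOT X AND NOT Z AND V) OR (Y AND NOT X AND Z AND V) OR (Y AND X AND NOT Z AND NOT V) OR (Y AND X AND Z AND NOT V)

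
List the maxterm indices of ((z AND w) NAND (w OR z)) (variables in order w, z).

ΠM(3) = (NOT w OR NOT z)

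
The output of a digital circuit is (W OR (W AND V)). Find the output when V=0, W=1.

Substituting: (1 OR (1 AND 0))
= 1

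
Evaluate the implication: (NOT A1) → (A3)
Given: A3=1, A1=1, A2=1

Antecedent (NOT A1) = 0; consequent (A3) = 1.
0 → 1 = 1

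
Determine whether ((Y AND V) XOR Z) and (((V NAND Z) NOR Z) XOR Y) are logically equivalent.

No. Counterexample: with Z=0, Y=1, V=0, Expression 1 = 0 but Expression 2 = 1.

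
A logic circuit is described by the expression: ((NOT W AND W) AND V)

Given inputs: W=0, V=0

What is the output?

Substituting: ((NOT 0 AND 0) AND 0)
= 0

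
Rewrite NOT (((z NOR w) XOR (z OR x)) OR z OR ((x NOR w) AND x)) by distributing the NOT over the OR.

NOT ((z NOR w) XOR (z OR x)) AND NOT z AND NOT ((x NOR w) AND x)
De Morgan's: NOT(OR of terms) = AND of negations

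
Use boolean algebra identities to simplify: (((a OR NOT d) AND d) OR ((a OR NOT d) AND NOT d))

By distribution ((E AND v) OR (E AND NOT v) = E):
= (a OR NOT d)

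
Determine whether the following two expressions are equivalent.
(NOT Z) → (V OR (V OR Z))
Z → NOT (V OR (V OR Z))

No, Inverse is not equivalent to original (counterexample: V=0, Z=0, X=0)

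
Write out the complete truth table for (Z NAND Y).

Z | Y | Output
--------------
0 | 0 | 1
0 | 1 | 1
1 | 0 | 1
1 | 1 | 0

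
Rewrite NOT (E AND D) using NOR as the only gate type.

(((E NOR E) NOR (D NOR D)) NOR ((E NOR E) NOR (D NOR D)))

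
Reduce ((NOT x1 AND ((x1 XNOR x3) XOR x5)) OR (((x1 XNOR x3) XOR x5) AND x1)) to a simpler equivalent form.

By distribution ((E AND v) OR (E AND NOT v) = E):
= ((x1 XNOR x3) XOR x5)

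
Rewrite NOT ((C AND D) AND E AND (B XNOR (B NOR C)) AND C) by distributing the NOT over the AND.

NOT (C AND D) OR NOT E OR NOT (B XNOR (B NOR C)) OR NOT C
De Morgan's: NOT(AND of terms) = OR of negations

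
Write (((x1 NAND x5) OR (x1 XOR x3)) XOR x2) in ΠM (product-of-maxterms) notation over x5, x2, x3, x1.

ΠM(4, 5, 6, 7, 11, 12, 13, 14) = (x5 OR NOT x2 OR x3 OR x1) AND (x5 OR NOT x2 OR x3 OR NOT x1) AND (x5 OR NOT x2 OR NOT x3 OR x1) AND (x5 OR NOT x2 OR NOT x3 OR NOT x1) AND (NOT x5 OR x2 OR NOT x3 OR NOT x1) AND (NOT x5 OR NOT x2 OR x3 OR x1) AND (NOT x5 OR NOT x2 OR x3 OR NOT x1) AND (NOT x5 OR NOT x2 OR NOT x3 OR x1)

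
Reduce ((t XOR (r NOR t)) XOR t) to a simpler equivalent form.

By XOR self-cancellation ((E XOR v) XOR v = E):
= (r NOR t)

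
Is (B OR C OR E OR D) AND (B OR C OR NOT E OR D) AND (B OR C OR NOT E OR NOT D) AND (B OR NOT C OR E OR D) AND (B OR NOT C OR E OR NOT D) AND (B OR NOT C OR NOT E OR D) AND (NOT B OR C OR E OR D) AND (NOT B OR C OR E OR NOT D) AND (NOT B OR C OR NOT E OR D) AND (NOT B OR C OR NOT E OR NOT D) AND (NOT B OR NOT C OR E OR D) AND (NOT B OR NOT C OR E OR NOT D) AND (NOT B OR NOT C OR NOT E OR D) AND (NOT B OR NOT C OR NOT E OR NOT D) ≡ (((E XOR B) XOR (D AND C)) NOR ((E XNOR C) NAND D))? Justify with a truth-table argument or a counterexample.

Yes, they are equivalent — the two output columns agree on all 16 assignments:
B | C | E | D | Expression 1 | Expression 2
-------------------------------------------
0 | 0 | 0 | 0 | 0 | 0
0 | 0 | 0 | 1 | 1 | 1
0 | 0 | 1 | 0 | 0 | 0
0 | 0 | 1 | 1 | 0 | 0
0 | 1 | 0 | 0 | 0 | 0
0 | 1 | 0 | 1 | 0 | 0
0 | 1 | 1 | 0 | 0 | 0
0 | 1 | 1 | 1 | 1 | 1
1 | 0 | 0 | 0 | 0 | 0
1 | 0 | 0 | 1 | 0 | 0
1 | 0 | 1 | 0 | 0 | 0
1 | 0 | 1 | 1 | 0 | 0
1 | 1 | 0 | 0 | 0 | 0
1 | 1 | 0 | 1 | 0 | 0
1 | 1 | 1 | 0 | 0 | 0
1 | 1 | 1 | 1 | 0 | 0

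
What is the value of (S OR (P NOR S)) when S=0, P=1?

Substituting: (0 OR (1 NOR 0))
= 0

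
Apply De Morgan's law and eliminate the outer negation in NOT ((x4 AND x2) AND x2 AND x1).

NOT (x4 AND x2) OR NOT x2 OR NOT x1
De Morgan's: NOT(AND of terms) = OR of negations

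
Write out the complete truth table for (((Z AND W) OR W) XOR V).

V | Z | W | Output
------------------
0 | 0 | 0 | 0
0 | 0 | 1 | 1
0 | 1 | 0 | 0
0 | 1 | 1 | 1
1 | 0 | 0 | 1
1 | 0 | 1 | 0
1 | 1 | 0 | 1
1 | 1 | 1 | 0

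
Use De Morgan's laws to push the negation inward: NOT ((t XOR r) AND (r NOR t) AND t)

NOT (t XOR r) OR NOT (r NOR t) OR NOT t
De Morgan's: NOT(AND of terms) = OR of negations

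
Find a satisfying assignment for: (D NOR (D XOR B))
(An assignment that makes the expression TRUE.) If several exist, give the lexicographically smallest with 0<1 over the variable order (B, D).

B=0, D=0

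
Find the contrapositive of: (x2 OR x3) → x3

Contrapositive: NOT x3 → NOT (x2 OR x3)
Note: A statement and its contrapositive are logically equivalent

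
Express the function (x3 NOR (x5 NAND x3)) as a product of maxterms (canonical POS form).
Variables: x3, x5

ΠM(0, 1, 2, 3) = (x3 OR x5) AND (x3 OR NOT x5) AND (NOT x3 OR x5) AND (NOT x3 OR NOT x5)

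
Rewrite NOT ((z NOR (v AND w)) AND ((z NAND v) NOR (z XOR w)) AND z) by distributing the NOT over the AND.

NOT (z NOR (v AND w)) OR NOT ((z NAND v) NOR (z XOR w)) OR NOT z
De Morgan's: NOT(AND of terms) = OR of negations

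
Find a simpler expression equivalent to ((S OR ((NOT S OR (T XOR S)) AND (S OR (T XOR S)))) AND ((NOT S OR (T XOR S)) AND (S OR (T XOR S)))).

By absorption (E AND (E OR v) = E) then distribution ((E OR v) AND (E OR NOT v) = E):
= (T XOR S)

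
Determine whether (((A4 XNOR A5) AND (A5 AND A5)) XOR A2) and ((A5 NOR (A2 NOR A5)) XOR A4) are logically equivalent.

No. Counterexample: with A5=0, A2=0, A4=1, Expression 1 = 0 but Expression 2 = 1.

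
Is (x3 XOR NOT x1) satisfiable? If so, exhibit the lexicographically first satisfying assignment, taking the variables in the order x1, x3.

x1=0, x3=0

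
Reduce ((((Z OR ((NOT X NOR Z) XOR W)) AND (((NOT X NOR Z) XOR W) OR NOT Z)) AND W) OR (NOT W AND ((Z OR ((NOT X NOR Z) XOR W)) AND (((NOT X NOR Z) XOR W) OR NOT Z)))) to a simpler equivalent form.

By distribution ((E AND v) OR (E AND NOT v) = E) then distribution ((E OR v) AND (E OR NOT v) = E):
= ((NOT X NOR Z) XOR W)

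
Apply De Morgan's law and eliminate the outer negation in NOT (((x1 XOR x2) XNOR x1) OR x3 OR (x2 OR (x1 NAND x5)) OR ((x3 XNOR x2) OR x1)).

NOT ((x1 XOR x2) XNOR x1) AND NOT x3 AND NOT (x2 OR (x1 NAND x5)) AND NOT ((x3 XNOR x2) OR x1)
De Morgan's: NOT(OR of terms) = AND of negations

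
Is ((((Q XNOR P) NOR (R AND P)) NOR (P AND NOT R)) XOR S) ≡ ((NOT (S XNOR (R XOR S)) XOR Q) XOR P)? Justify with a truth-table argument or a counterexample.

No. Counterexample: with Q=0, P=0, R=0, S=0, Expression 1 = 1 but Expression 2 = 0.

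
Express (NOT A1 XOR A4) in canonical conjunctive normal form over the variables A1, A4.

(A1 OR NOT A4) AND (NOT A1 OR A4)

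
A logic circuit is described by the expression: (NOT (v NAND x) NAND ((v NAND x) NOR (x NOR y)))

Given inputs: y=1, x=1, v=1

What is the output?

Substituting: (NOT (1 NAND 1) NAND ((1 NAND 1) NOR (1 NOR 1)))
= 0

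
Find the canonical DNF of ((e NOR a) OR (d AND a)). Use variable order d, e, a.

(NOT d AND NOT e AND NOT a) OR (d AND NOT e AND NOT a) OR (d AND NOT e AND a) OR (d AND e AND a)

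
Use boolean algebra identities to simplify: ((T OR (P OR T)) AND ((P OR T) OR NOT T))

By distribution ((E OR v) AND (E OR NOT v) = E):
= (P OR T)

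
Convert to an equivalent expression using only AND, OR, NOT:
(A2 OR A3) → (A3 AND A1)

NOT (A2 OR A3) OR (A3 AND A1)
(Implication elimination: A → B = NOT A OR B)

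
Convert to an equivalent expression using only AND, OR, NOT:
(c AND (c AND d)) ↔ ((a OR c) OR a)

((c AND (c AND d)) AND ((a OR c) OR a)) OR (NOT (c AND (c AND d)) AND NOT ((a OR c) OR a))
(Biconditional = both true or both false)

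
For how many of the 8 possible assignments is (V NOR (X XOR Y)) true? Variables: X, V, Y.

Satisfying assignments: (0,0,0), (1,0,1)
Count: 2 out of 8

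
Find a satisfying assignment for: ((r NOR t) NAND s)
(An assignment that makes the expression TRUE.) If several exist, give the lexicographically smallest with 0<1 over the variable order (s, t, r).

s=0, t=0, r=0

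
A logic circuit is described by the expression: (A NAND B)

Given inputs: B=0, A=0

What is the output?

Substituting: (0 NAND 0)
= 1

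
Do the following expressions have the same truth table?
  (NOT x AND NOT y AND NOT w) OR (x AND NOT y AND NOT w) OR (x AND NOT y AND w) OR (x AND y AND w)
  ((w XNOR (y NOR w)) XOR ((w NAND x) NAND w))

Yes, they are equivalent — the two output columns agree on all 8 assignments:
x | y | w | Expression 1 | Expression 2
---------------------------------------
0 | 0 | 0 | 1 | 1
0 | 0 | 1 | 0 | 0
0 | 1 | 0 | 0 | 0
0 | 1 | 1 | 0 | 0
1 | 0 | 0 | 1 | 1
1 | 0 | 1 | 1 | 1
1 | 1 | 0 | 0 | 0
1 | 1 | 1 | 1 | 1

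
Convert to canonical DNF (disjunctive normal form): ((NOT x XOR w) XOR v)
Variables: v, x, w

(NOT v AND NOT x AND NOT w) OR (NOT v AND x AND w) OR (v AND NOT x AND w) OR (v AND x AND NOT w)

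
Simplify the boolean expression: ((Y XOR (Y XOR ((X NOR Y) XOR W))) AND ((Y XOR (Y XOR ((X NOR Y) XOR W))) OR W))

By absorption (E AND (E OR v) = E) then XOR self-cancellation ((E XOR v) XOR v = E):
= ((X NOR Y) XOR W)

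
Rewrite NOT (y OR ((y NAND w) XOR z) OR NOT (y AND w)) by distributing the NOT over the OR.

NOT y AND NOT ((y NAND w) XOR z) AND (y AND w)
De Morgan's: NOT(OR of terms) = AND of negations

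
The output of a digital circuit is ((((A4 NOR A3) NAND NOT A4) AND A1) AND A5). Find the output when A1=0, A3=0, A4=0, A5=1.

Substituting: ((((0 NOR 0) NAND NOT 0) AND 0) AND 1)
= 0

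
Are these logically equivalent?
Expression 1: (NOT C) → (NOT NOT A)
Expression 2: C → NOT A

No, Inverse is not equivalent to original (counterexample: A=0, C=0)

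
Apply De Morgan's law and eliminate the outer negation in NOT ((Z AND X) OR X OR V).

NOT (Z AND X) AND NOT X AND NOT V
De Morgan's: NOT(OR of terms) = AND of negations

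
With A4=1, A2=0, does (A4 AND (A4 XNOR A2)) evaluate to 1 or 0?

Substituting: (1 AND (1 XNOR 0))
= 0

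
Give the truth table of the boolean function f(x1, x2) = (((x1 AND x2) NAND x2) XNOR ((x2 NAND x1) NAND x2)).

x1 | x2 | Output
----------------
0 | 0 | 1
0 | 1 | 0
1 | 0 | 1
1 | 1 | 0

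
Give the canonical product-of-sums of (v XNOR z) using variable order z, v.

ΠM(1, 2) = (z OR NOT v) AND (NOT z OR v)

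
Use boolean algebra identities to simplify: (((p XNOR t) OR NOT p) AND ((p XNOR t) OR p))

By distribution ((E OR v) AND (E OR NOT v) = E):
= (p XNOR t)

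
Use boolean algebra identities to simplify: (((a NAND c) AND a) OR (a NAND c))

By absorption (E OR (E AND v) = E):
= (a NAND c)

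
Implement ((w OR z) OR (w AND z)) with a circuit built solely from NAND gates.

((((w NAND w) NAND (z NAND z)) NAND ((w NAND w) NAND (z NAND z))) NAND (((w NAND z) NAND (w NAND z)) NAND ((w NAND z) NAND (w NAND z))))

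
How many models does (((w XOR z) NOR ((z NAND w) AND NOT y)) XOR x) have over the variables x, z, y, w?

Satisfying assignments: (0,0,1,0), (0,1,0,1), (0,1,1,1), (1,0,0,0), (1,0,0,1), (1,0,1,1), (1,1,0,0), (1,1,1,0)
Count: 8 out of 16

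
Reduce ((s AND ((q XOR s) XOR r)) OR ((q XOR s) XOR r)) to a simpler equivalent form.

By absorption (E OR (E AND v) = E):
= ((q XOR s) XOR r)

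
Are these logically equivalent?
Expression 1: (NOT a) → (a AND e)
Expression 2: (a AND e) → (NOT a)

No, Converse is not equivalent to original (counterexample: a=0, c=0, e=0)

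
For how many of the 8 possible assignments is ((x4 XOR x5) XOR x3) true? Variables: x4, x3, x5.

Satisfying assignments: (0,0,1), (0,1,0), (1,0,0), (1,1,1)
Count: 4 out of 8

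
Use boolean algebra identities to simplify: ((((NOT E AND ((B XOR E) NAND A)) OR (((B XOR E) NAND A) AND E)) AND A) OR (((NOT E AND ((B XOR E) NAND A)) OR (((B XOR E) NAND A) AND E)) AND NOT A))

By distribution ((E AND v) OR (E AND NOT v) = E) then distribution ((E AND v) OR (E AND NOT v) = E):
= ((B XOR E) NAND A)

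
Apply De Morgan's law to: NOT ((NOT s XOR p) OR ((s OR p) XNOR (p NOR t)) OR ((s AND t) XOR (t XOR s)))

NOT (NOT s XOR p) AND NOT ((s OR p) XNOR (p NOR t)) AND NOT ((s AND t) XOR (t XOR s))
De Morgan's: NOT(OR of terms) = AND of negations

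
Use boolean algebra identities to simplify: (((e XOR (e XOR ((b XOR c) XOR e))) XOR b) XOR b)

By XOR self-cancellation ((E XOR v) XOR v = E) then XOR self-cancellation ((E XOR v) XOR v = E):
= ((b XOR c) XOR e)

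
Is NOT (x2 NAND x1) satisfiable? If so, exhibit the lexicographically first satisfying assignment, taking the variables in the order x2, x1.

x2=1, x1=1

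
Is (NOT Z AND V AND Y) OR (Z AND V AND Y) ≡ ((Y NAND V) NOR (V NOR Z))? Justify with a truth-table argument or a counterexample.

Yes, they are equivalent — the two output columns agree on all 8 assignments:
Z | V | Y | Expression 1 | Expression 2
---------------------------------------
0 | 0 | 0 | 0 | 0
0 | 0 | 1 | 0 | 0
0 | 1 | 0 | 0 | 0
0 | 1 | 1 | 1 | 1
1 | 0 | 0 | 0 | 0
1 | 0 | 1 | 0 | 0
1 | 1 | 0 | 0 | 0
1 | 1 | 1 | 1 | 1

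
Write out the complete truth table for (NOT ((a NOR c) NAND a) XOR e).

e | c | a | Output
------------------
0 | 0 | 0 | 0
0 | 0 | 1 | 0
0 | 1 | 0 | 0
0 | 1 | 1 | 0
1 | 0 | 0 | 1
1 | 0 | 1 | 1
1 | 1 | 0 | 1
1 | 1 | 1 | 1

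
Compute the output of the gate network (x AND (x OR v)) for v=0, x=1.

Substituting: (1 AND (1 OR 0))
= 1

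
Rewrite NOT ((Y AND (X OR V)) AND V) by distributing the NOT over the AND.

NOT (Y AND (X OR V)) OR NOT V
De Morgan's: NOT(AND of terms) = OR of negations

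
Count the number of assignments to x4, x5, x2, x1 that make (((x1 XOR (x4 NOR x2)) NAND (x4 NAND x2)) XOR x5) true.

Satisfying assignments: (0,0,0,1), (0,0,1,0), (0,1,0,0), (0,1,1,1), (1,0,0,0), (1,0,1,0), (1,0,1,1), (1,1,0,1)
Count: 8 out of 16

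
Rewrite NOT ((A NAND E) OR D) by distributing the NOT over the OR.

NOT (A NAND E) AND NOT D
De Morgan's: NOT(OR of terms) = AND of negations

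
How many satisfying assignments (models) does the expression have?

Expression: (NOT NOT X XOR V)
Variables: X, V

Satisfying assignments: (0,1), (1,0)
Count: 2 out of 4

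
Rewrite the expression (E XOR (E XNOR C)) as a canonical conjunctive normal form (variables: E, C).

(E OR NOT C) AND (NOT E OR NOT C)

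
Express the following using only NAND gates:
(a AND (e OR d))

((a NAND ((e NAND e) NAND (d NAND d))) NAND (a NAND ((e NAND e) NAND (d NAND d))))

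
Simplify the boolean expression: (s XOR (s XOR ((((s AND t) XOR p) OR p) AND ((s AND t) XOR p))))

By XOR self-cancellation ((E XOR v) XOR v = E) then absorption (E AND (E OR v) = E):
= ((s AND t) XOR p)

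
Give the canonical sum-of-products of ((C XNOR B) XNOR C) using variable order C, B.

Σm(1, 3) = (NOT C AND B) OR (C AND B)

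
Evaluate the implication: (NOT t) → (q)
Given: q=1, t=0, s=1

Antecedent (NOT t) = 1; consequent (q) = 1.
1 → 1 = 1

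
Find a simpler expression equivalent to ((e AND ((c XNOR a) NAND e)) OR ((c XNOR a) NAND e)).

By absorption (E OR (E AND v) = E):
= ((c XNOR a) NAND e)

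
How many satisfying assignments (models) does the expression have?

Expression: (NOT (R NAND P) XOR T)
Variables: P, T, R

Satisfying assignments: (0,1,0), (0,1,1), (1,0,1), (1,1,0)
Count: 4 out of 8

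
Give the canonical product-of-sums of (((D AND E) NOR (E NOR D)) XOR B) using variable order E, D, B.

ΠM(0, 3, 5, 6) = (E OR D OR B) AND (E OR NOT D OR NOT B) AND (NOT E OR D OR NOT B) AND (NOT E OR NOT D OR B)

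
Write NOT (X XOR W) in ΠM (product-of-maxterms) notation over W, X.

ΠM(1, 2) = (W OR NOT X) AND (NOT W OR X)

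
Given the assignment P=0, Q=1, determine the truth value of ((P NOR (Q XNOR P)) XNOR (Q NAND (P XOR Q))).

Substituting: ((0 NOR (1 XNOR 0)) XNOR (1 NAND (0 XOR 1)))
= 0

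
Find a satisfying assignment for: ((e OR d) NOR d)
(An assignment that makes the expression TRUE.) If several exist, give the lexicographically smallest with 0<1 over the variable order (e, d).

e=0, d=0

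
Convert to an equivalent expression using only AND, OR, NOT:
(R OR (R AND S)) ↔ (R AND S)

((R OR (R AND S)) AND (R AND S)) OR (NOT (R OR (R AND S)) AND NOT (R AND S))
(Biconditional = both true or both false)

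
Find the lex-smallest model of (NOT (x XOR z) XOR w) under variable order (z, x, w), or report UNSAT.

z=0, x=0, w=0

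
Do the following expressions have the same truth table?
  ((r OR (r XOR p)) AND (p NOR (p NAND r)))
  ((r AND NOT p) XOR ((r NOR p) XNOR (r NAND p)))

No. Counterexample: with r=0, p=0, Expression 1 = 0 but Expression 2 = 1.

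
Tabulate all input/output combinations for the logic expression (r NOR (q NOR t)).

t | r | q | Output
------------------
0 | 0 | 0 | 0
0 | 0 | 1 | 1
0 | 1 | 0 | 0
0 | 1 | 1 | 0
1 | 0 | 0 | 1
1 | 0 | 1 | 1
1 | 1 | 0 | 0
1 | 1 | 1 | 0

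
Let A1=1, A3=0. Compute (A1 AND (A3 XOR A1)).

Substituting: (1 AND (0 XOR 1))
= 1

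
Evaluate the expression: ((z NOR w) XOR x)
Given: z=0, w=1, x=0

Substituting: ((0 NOR 1) XOR 0)
= 0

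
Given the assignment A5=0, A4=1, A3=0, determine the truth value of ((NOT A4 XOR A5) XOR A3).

Substituting: ((NOT 1 XOR 0) XOR 0)
= 0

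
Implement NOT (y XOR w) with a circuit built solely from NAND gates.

(((y NAND (y NAND w)) NAND (w NAND (y NAND w))) NAND ((y NAND (y NAND w)) NAND (w NAND (y NAND w))))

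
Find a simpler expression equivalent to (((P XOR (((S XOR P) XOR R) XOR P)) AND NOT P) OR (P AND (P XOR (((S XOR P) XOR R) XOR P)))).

By distribution ((E AND v) OR (E AND NOT v) = E) then XOR self-cancellation ((E XOR v) XOR v = E):
= ((S XOR P) XOR R)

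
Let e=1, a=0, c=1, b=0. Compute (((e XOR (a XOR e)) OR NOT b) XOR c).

Substituting: (((1 XOR (0 XOR 1)) OR NOT 0) XOR 1)
= 0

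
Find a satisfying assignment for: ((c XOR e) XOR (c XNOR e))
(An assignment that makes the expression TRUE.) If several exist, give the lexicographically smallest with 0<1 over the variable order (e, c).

e=0, c=0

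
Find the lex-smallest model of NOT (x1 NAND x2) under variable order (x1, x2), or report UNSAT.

x1=1, x2=1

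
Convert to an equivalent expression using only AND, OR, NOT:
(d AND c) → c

NOT (d AND c) OR c
(Implication elimination: A → B = NOT A OR B)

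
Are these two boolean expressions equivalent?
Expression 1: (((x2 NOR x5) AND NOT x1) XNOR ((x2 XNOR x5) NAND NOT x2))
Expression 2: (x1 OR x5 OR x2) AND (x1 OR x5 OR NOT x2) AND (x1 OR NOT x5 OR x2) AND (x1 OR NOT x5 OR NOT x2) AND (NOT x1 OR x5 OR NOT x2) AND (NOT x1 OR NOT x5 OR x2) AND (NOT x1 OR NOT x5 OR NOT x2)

Yes, they are equivalent — the two output columns agree on all 8 assignments:
x1 | x5 | x2 | Expression 1 | Expression 2
------------------------------------------
0 | 0 | 0 | 0 | 0
0 | 0 | 1 | 0 | 0
0 | 1 | 0 | 0 | 0
0 | 1 | 1 | 0 | 0
1 | 0 | 0 | 1 | 1
1 | 0 | 1 | 0 | 0
1 | 1 | 0 | 0 | 0
1 | 1 | 1 | 0 | 0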